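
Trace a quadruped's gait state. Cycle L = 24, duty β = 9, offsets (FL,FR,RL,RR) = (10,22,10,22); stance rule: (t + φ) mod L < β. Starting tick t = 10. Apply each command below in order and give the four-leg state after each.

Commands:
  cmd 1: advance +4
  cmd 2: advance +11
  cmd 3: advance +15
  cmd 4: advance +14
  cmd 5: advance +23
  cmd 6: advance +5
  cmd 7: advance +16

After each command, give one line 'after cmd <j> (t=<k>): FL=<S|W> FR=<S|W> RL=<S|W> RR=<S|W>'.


after cmd 1 (t=14): FL=S FR=W RL=S RR=W
after cmd 2 (t=25): FL=W FR=W RL=W RR=W
after cmd 3 (t=40): FL=S FR=W RL=S RR=W
after cmd 4 (t=54): FL=W FR=S RL=W RR=S
after cmd 5 (t=77): FL=W FR=S RL=W RR=S
after cmd 6 (t=82): FL=W FR=S RL=W RR=S
after cmd 7 (t=98): FL=W FR=S RL=W RR=S

start t=10: FL=W FR=S RL=W RR=S
cmd 1: advance +4 → t=14, phase=(0,12,0,12) → FL=S FR=W RL=S RR=W
cmd 2: advance +11 → t=25, phase=(11,23,11,23) → FL=W FR=W RL=W RR=W
cmd 3: advance +15 → t=40, phase=(2,14,2,14) → FL=S FR=W RL=S RR=W
cmd 4: advance +14 → t=54, phase=(16,4,16,4) → FL=W FR=S RL=W RR=S
cmd 5: advance +23 → t=77, phase=(15,3,15,3) → FL=W FR=S RL=W RR=S
cmd 6: advance +5 → t=82, phase=(20,8,20,8) → FL=W FR=S RL=W RR=S
cmd 7: advance +16 → t=98, phase=(12,0,12,0) → FL=W FR=S RL=W RR=S


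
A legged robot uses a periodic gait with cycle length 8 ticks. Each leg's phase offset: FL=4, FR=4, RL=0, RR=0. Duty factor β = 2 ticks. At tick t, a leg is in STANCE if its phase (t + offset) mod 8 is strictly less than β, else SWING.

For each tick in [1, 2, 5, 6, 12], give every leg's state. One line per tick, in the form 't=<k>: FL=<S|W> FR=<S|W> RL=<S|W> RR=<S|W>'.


t=1: FL=W FR=W RL=S RR=S
t=2: FL=W FR=W RL=W RR=W
t=5: FL=S FR=S RL=W RR=W
t=6: FL=W FR=W RL=W RR=W
t=12: FL=S FR=S RL=W RR=W

t=1: phase=(5,5,1,1) vs β=2 → FL=W FR=W RL=S RR=S
t=2: phase=(6,6,2,2) vs β=2 → FL=W FR=W RL=W RR=W
t=5: phase=(1,1,5,5) vs β=2 → FL=S FR=S RL=W RR=W
t=6: phase=(2,2,6,6) vs β=2 → FL=W FR=W RL=W RR=W
t=12: phase=(0,0,4,4) vs β=2 → FL=S FR=S RL=W RR=W


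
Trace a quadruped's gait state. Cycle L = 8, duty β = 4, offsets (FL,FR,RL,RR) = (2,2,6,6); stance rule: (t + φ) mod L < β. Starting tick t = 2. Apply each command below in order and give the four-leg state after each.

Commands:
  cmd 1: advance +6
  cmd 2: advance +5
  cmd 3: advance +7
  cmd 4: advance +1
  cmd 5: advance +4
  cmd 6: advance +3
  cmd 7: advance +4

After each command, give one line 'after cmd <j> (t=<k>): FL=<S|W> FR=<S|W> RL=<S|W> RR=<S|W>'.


start t=2: FL=W FR=W RL=S RR=S
cmd 1: advance +6 → t=8, phase=(2,2,6,6) → FL=S FR=S RL=W RR=W
cmd 2: advance +5 → t=13, phase=(7,7,3,3) → FL=W FR=W RL=S RR=S
cmd 3: advance +7 → t=20, phase=(6,6,2,2) → FL=W FR=W RL=S RR=S
cmd 4: advance +1 → t=21, phase=(7,7,3,3) → FL=W FR=W RL=S RR=S
cmd 5: advance +4 → t=25, phase=(3,3,7,7) → FL=S FR=S RL=W RR=W
cmd 6: advance +3 → t=28, phase=(6,6,2,2) → FL=W FR=W RL=S RR=S
cmd 7: advance +4 → t=32, phase=(2,2,6,6) → FL=S FR=S RL=W RR=W

after cmd 1 (t=8): FL=S FR=S RL=W RR=W
after cmd 2 (t=13): FL=W FR=W RL=S RR=S
after cmd 3 (t=20): FL=W FR=W RL=S RR=S
after cmd 4 (t=21): FL=W FR=W RL=S RR=S
after cmd 5 (t=25): FL=S FR=S RL=W RR=W
after cmd 6 (t=28): FL=W FR=W RL=S RR=S
after cmd 7 (t=32): FL=S FR=S RL=W RR=W


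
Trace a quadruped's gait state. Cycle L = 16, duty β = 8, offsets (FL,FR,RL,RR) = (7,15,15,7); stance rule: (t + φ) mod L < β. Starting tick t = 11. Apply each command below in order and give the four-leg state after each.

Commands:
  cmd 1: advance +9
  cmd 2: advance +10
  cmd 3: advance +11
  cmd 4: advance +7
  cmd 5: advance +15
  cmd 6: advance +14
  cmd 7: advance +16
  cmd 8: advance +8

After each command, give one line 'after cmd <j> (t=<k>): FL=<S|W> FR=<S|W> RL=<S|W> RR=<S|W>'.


after cmd 1 (t=20): FL=W FR=S RL=S RR=W
after cmd 2 (t=30): FL=S FR=W RL=W RR=S
after cmd 3 (t=41): FL=S FR=W RL=W RR=S
after cmd 4 (t=48): FL=S FR=W RL=W RR=S
after cmd 5 (t=63): FL=S FR=W RL=W RR=S
after cmd 6 (t=77): FL=S FR=W RL=W RR=S
after cmd 7 (t=93): FL=S FR=W RL=W RR=S
after cmd 8 (t=101): FL=W FR=S RL=S RR=W

start t=11: FL=S FR=W RL=W RR=S
cmd 1: advance +9 → t=20, phase=(11,3,3,11) → FL=W FR=S RL=S RR=W
cmd 2: advance +10 → t=30, phase=(5,13,13,5) → FL=S FR=W RL=W RR=S
cmd 3: advance +11 → t=41, phase=(0,8,8,0) → FL=S FR=W RL=W RR=S
cmd 4: advance +7 → t=48, phase=(7,15,15,7) → FL=S FR=W RL=W RR=S
cmd 5: advance +15 → t=63, phase=(6,14,14,6) → FL=S FR=W RL=W RR=S
cmd 6: advance +14 → t=77, phase=(4,12,12,4) → FL=S FR=W RL=W RR=S
cmd 7: advance +16 → t=93, phase=(4,12,12,4) → FL=S FR=W RL=W RR=S
cmd 8: advance +8 → t=101, phase=(12,4,4,12) → FL=W FR=S RL=S RR=W


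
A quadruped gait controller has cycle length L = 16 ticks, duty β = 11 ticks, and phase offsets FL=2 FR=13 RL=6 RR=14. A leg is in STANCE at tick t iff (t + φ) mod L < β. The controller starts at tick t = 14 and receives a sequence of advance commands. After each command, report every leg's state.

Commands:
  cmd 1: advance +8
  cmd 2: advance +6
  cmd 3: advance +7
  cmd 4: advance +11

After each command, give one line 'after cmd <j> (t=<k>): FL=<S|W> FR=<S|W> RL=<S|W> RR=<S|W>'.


after cmd 1 (t=22): FL=S FR=S RL=W RR=S
after cmd 2 (t=28): FL=W FR=S RL=S RR=S
after cmd 3 (t=35): FL=S FR=S RL=S RR=S
after cmd 4 (t=46): FL=S FR=W RL=S RR=W

start t=14: FL=S FR=W RL=S RR=W
cmd 1: advance +8 → t=22, phase=(8,3,12,4) → FL=S FR=S RL=W RR=S
cmd 2: advance +6 → t=28, phase=(14,9,2,10) → FL=W FR=S RL=S RR=S
cmd 3: advance +7 → t=35, phase=(5,0,9,1) → FL=S FR=S RL=S RR=S
cmd 4: advance +11 → t=46, phase=(0,11,4,12) → FL=S FR=W RL=S RR=W


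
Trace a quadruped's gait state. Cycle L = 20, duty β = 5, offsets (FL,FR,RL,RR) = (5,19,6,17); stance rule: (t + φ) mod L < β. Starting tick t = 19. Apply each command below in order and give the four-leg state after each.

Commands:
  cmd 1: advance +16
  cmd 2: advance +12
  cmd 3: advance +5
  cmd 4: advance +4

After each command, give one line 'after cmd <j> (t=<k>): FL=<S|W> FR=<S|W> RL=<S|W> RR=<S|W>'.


after cmd 1 (t=35): FL=S FR=W RL=S RR=W
after cmd 2 (t=47): FL=W FR=W RL=W RR=S
after cmd 3 (t=52): FL=W FR=W RL=W RR=W
after cmd 4 (t=56): FL=S FR=W RL=S RR=W

start t=19: FL=S FR=W RL=W RR=W
cmd 1: advance +16 → t=35, phase=(0,14,1,12) → FL=S FR=W RL=S RR=W
cmd 2: advance +12 → t=47, phase=(12,6,13,4) → FL=W FR=W RL=W RR=S
cmd 3: advance +5 → t=52, phase=(17,11,18,9) → FL=W FR=W RL=W RR=W
cmd 4: advance +4 → t=56, phase=(1,15,2,13) → FL=S FR=W RL=S RR=W


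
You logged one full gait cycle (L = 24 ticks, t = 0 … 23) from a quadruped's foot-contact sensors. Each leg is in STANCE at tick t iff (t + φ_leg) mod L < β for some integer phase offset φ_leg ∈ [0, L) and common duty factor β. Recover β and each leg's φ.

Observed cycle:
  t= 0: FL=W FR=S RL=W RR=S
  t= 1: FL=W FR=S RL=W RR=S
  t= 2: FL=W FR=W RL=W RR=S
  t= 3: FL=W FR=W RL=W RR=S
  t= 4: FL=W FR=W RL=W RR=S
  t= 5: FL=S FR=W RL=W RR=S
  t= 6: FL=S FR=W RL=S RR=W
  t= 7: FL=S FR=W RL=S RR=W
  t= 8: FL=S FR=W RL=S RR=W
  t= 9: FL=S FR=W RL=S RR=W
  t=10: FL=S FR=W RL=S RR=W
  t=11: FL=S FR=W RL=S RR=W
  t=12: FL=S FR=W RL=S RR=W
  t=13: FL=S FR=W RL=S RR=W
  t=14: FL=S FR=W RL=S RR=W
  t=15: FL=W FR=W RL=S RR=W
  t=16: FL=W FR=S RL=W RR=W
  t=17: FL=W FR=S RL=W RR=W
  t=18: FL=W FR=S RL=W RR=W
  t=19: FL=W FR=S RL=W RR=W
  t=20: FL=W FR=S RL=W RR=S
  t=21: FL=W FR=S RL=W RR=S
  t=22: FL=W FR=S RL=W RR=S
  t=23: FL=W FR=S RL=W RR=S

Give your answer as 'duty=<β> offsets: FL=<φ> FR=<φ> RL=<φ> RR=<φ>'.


duty β = stance ticks per leg = 10
FL: stance ticks = 10; W→S at t=5 → φ=19
FR: stance ticks = 10; W→S at t=16 → φ=8
RL: stance ticks = 10; W→S at t=6 → φ=18
RR: stance ticks = 10; W→S at t=20 → φ=4

duty=10 offsets: FL=19 FR=8 RL=18 RR=4


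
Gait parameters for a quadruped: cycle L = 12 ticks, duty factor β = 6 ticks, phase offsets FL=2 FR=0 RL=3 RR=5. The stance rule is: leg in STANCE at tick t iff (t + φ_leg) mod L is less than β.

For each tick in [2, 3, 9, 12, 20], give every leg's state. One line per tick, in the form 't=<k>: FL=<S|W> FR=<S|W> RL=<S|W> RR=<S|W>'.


t=2: FL=S FR=S RL=S RR=W
t=3: FL=S FR=S RL=W RR=W
t=9: FL=W FR=W RL=S RR=S
t=12: FL=S FR=S RL=S RR=S
t=20: FL=W FR=W RL=W RR=S

t=2: phase=(4,2,5,7) vs β=6 → FL=S FR=S RL=S RR=W
t=3: phase=(5,3,6,8) vs β=6 → FL=S FR=S RL=W RR=W
t=9: phase=(11,9,0,2) vs β=6 → FL=W FR=W RL=S RR=S
t=12: phase=(2,0,3,5) vs β=6 → FL=S FR=S RL=S RR=S
t=20: phase=(10,8,11,1) vs β=6 → FL=W FR=W RL=W RR=S


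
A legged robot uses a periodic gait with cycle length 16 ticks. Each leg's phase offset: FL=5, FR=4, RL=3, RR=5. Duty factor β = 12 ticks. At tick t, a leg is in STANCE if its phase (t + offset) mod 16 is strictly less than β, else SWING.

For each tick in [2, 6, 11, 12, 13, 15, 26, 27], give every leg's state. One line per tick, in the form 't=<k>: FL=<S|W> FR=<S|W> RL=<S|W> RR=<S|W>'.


t=2: FL=S FR=S RL=S RR=S
t=6: FL=S FR=S RL=S RR=S
t=11: FL=S FR=W RL=W RR=S
t=12: FL=S FR=S RL=W RR=S
t=13: FL=S FR=S RL=S RR=S
t=15: FL=S FR=S RL=S RR=S
t=26: FL=W FR=W RL=W RR=W
t=27: FL=S FR=W RL=W RR=S

t=2: phase=(7,6,5,7) vs β=12 → FL=S FR=S RL=S RR=S
t=6: phase=(11,10,9,11) vs β=12 → FL=S FR=S RL=S RR=S
t=11: phase=(0,15,14,0) vs β=12 → FL=S FR=W RL=W RR=S
t=12: phase=(1,0,15,1) vs β=12 → FL=S FR=S RL=W RR=S
t=13: phase=(2,1,0,2) vs β=12 → FL=S FR=S RL=S RR=S
t=15: phase=(4,3,2,4) vs β=12 → FL=S FR=S RL=S RR=S
t=26: phase=(15,14,13,15) vs β=12 → FL=W FR=W RL=W RR=W
t=27: phase=(0,15,14,0) vs β=12 → FL=S FR=W RL=W RR=S


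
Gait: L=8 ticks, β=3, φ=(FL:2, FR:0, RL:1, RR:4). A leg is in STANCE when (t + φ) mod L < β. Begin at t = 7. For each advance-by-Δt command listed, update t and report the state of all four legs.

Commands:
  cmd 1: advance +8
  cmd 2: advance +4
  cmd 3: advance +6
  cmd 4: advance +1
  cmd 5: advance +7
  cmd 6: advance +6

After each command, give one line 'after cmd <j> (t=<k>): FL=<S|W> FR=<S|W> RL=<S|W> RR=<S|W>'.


start t=7: FL=S FR=W RL=S RR=W
cmd 1: advance +8 → t=15, phase=(1,7,0,3) → FL=S FR=W RL=S RR=W
cmd 2: advance +4 → t=19, phase=(5,3,4,7) → FL=W FR=W RL=W RR=W
cmd 3: advance +6 → t=25, phase=(3,1,2,5) → FL=W FR=S RL=S RR=W
cmd 4: advance +1 → t=26, phase=(4,2,3,6) → FL=W FR=S RL=W RR=W
cmd 5: advance +7 → t=33, phase=(3,1,2,5) → FL=W FR=S RL=S RR=W
cmd 6: advance +6 → t=39, phase=(1,7,0,3) → FL=S FR=W RL=S RR=W

after cmd 1 (t=15): FL=S FR=W RL=S RR=W
after cmd 2 (t=19): FL=W FR=W RL=W RR=W
after cmd 3 (t=25): FL=W FR=S RL=S RR=W
after cmd 4 (t=26): FL=W FR=S RL=W RR=W
after cmd 5 (t=33): FL=W FR=S RL=S RR=W
after cmd 6 (t=39): FL=S FR=W RL=S RR=W


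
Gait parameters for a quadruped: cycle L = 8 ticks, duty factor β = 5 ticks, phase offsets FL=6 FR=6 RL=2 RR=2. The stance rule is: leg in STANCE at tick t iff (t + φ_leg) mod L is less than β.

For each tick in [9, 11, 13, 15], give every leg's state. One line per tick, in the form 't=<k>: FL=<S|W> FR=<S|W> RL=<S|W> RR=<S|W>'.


t=9: FL=W FR=W RL=S RR=S
t=11: FL=S FR=S RL=W RR=W
t=13: FL=S FR=S RL=W RR=W
t=15: FL=W FR=W RL=S RR=S

t=9: phase=(7,7,3,3) vs β=5 → FL=W FR=W RL=S RR=S
t=11: phase=(1,1,5,5) vs β=5 → FL=S FR=S RL=W RR=W
t=13: phase=(3,3,7,7) vs β=5 → FL=S FR=S RL=W RR=W
t=15: phase=(5,5,1,1) vs β=5 → FL=W FR=W RL=S RR=S


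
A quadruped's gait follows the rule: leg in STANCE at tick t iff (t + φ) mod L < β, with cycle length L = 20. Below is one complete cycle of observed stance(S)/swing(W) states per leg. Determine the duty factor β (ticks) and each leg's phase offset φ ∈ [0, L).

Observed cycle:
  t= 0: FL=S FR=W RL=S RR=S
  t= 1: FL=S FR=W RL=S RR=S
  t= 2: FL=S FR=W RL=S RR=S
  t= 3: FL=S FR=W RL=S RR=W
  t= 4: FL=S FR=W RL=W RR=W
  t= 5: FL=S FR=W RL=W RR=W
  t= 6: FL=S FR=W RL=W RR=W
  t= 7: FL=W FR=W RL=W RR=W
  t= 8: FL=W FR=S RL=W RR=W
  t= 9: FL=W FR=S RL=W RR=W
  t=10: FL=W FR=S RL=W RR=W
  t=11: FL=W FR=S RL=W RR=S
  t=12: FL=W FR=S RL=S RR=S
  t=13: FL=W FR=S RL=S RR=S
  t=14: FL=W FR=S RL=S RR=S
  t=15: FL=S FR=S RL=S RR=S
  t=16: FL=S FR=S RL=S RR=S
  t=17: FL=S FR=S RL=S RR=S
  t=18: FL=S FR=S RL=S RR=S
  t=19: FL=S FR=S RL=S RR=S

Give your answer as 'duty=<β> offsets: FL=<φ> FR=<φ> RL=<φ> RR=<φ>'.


duty=12 offsets: FL=5 FR=12 RL=8 RR=9

duty β = stance ticks per leg = 12
FL: stance ticks = 12; W→S at t=15 → φ=5
FR: stance ticks = 12; W→S at t=8 → φ=12
RL: stance ticks = 12; W→S at t=12 → φ=8
RR: stance ticks = 12; W→S at t=11 → φ=9


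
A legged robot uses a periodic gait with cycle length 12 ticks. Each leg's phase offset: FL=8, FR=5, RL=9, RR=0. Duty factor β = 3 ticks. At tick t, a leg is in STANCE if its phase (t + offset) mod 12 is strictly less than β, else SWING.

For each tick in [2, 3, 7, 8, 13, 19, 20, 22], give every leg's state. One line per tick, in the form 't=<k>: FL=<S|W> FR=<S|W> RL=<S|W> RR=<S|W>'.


t=2: FL=W FR=W RL=W RR=S
t=3: FL=W FR=W RL=S RR=W
t=7: FL=W FR=S RL=W RR=W
t=8: FL=W FR=S RL=W RR=W
t=13: FL=W FR=W RL=W RR=S
t=19: FL=W FR=S RL=W RR=W
t=20: FL=W FR=S RL=W RR=W
t=22: FL=W FR=W RL=W RR=W

t=2: phase=(10,7,11,2) vs β=3 → FL=W FR=W RL=W RR=S
t=3: phase=(11,8,0,3) vs β=3 → FL=W FR=W RL=S RR=W
t=7: phase=(3,0,4,7) vs β=3 → FL=W FR=S RL=W RR=W
t=8: phase=(4,1,5,8) vs β=3 → FL=W FR=S RL=W RR=W
t=13: phase=(9,6,10,1) vs β=3 → FL=W FR=W RL=W RR=S
t=19: phase=(3,0,4,7) vs β=3 → FL=W FR=S RL=W RR=W
t=20: phase=(4,1,5,8) vs β=3 → FL=W FR=S RL=W RR=W
t=22: phase=(6,3,7,10) vs β=3 → FL=W FR=W RL=W RR=W


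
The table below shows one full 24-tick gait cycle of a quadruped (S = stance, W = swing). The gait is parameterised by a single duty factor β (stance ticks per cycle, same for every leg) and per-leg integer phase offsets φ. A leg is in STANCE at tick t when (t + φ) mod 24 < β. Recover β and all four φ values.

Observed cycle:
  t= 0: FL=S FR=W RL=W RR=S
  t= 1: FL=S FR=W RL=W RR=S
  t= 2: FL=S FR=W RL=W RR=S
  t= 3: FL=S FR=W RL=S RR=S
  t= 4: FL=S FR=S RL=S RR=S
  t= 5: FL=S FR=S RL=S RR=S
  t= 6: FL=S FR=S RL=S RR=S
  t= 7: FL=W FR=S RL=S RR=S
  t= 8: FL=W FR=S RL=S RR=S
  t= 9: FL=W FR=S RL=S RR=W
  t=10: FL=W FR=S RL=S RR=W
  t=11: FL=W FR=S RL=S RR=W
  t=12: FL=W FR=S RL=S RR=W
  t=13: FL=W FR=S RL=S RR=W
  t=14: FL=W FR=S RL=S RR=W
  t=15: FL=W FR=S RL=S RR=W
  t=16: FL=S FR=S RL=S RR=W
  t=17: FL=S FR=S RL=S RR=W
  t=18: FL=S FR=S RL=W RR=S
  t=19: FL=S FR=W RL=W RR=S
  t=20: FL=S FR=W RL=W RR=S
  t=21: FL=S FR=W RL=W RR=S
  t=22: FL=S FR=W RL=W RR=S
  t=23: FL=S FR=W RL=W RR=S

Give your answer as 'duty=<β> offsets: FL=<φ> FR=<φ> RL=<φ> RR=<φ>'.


duty β = stance ticks per leg = 15
FL: stance ticks = 15; W→S at t=16 → φ=8
FR: stance ticks = 15; W→S at t=4 → φ=20
RL: stance ticks = 15; W→S at t=3 → φ=21
RR: stance ticks = 15; W→S at t=18 → φ=6

duty=15 offsets: FL=8 FR=20 RL=21 RR=6


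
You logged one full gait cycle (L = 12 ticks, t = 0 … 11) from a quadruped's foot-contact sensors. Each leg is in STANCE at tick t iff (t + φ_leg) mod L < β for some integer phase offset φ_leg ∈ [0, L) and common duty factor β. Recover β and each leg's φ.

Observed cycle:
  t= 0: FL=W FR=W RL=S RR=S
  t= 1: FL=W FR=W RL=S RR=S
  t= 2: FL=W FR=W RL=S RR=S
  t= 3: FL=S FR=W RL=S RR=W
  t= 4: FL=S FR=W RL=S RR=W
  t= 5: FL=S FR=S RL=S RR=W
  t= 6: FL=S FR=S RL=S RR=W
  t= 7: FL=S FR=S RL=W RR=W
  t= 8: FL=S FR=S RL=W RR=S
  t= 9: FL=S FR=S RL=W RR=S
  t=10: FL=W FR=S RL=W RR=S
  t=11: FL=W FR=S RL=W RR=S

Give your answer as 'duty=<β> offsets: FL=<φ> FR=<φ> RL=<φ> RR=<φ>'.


duty=7 offsets: FL=9 FR=7 RL=0 RR=4

duty β = stance ticks per leg = 7
FL: stance ticks = 7; W→S at t=3 → φ=9
FR: stance ticks = 7; W→S at t=5 → φ=7
RL: stance ticks = 7; W→S at t=0 → φ=0
RR: stance ticks = 7; W→S at t=8 → φ=4


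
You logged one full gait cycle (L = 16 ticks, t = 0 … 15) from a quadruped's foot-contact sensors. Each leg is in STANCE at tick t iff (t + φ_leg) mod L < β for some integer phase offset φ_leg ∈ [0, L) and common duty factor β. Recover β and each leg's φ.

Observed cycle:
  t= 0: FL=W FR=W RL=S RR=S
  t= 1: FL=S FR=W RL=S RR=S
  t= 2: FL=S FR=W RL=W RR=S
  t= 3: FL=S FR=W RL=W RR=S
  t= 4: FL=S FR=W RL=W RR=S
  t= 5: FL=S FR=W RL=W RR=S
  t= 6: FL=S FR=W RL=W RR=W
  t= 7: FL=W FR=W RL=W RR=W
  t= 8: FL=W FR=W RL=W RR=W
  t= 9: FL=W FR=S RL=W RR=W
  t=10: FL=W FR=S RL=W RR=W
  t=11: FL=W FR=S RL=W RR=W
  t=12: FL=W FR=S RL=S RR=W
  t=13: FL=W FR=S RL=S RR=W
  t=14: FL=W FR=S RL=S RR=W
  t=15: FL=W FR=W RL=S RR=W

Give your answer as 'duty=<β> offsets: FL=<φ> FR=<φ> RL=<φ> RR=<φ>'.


duty β = stance ticks per leg = 6
FL: stance ticks = 6; W→S at t=1 → φ=15
FR: stance ticks = 6; W→S at t=9 → φ=7
RL: stance ticks = 6; W→S at t=12 → φ=4
RR: stance ticks = 6; W→S at t=0 → φ=0

duty=6 offsets: FL=15 FR=7 RL=4 RR=0


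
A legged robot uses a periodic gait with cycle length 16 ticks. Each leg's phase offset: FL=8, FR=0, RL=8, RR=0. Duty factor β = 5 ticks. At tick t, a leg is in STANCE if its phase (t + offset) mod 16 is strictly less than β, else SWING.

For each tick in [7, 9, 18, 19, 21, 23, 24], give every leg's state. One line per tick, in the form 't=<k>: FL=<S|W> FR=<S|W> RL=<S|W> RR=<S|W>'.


t=7: FL=W FR=W RL=W RR=W
t=9: FL=S FR=W RL=S RR=W
t=18: FL=W FR=S RL=W RR=S
t=19: FL=W FR=S RL=W RR=S
t=21: FL=W FR=W RL=W RR=W
t=23: FL=W FR=W RL=W RR=W
t=24: FL=S FR=W RL=S RR=W

t=7: phase=(15,7,15,7) vs β=5 → FL=W FR=W RL=W RR=W
t=9: phase=(1,9,1,9) vs β=5 → FL=S FR=W RL=S RR=W
t=18: phase=(10,2,10,2) vs β=5 → FL=W FR=S RL=W RR=S
t=19: phase=(11,3,11,3) vs β=5 → FL=W FR=S RL=W RR=S
t=21: phase=(13,5,13,5) vs β=5 → FL=W FR=W RL=W RR=W
t=23: phase=(15,7,15,7) vs β=5 → FL=W FR=W RL=W RR=W
t=24: phase=(0,8,0,8) vs β=5 → FL=S FR=W RL=S RR=W


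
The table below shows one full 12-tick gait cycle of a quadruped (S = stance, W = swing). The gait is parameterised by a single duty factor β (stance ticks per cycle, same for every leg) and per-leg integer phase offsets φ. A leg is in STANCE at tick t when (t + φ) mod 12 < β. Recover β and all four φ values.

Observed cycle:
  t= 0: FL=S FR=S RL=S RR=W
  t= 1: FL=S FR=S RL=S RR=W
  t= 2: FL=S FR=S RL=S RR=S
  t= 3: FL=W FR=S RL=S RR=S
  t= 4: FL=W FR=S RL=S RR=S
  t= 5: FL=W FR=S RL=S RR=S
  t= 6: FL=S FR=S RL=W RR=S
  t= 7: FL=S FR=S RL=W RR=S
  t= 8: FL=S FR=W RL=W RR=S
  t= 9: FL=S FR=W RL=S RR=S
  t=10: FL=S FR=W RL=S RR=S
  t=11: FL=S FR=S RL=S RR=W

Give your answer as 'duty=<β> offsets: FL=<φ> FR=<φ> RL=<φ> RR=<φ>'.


duty β = stance ticks per leg = 9
FL: stance ticks = 9; W→S at t=6 → φ=6
FR: stance ticks = 9; W→S at t=11 → φ=1
RL: stance ticks = 9; W→S at t=9 → φ=3
RR: stance ticks = 9; W→S at t=2 → φ=10

duty=9 offsets: FL=6 FR=1 RL=3 RR=10


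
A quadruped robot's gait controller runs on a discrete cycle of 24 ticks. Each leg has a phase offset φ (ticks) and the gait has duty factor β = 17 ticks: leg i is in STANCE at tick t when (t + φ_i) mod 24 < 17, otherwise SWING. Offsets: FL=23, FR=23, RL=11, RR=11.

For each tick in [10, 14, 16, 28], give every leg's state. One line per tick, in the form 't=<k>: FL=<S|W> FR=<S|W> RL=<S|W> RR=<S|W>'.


t=10: phase=(9,9,21,21) vs β=17 → FL=S FR=S RL=W RR=W
t=14: phase=(13,13,1,1) vs β=17 → FL=S FR=S RL=S RR=S
t=16: phase=(15,15,3,3) vs β=17 → FL=S FR=S RL=S RR=S
t=28: phase=(3,3,15,15) vs β=17 → FL=S FR=S RL=S RR=S

t=10: FL=S FR=S RL=W RR=W
t=14: FL=S FR=S RL=S RR=S
t=16: FL=S FR=S RL=S RR=S
t=28: FL=S FR=S RL=S RR=S


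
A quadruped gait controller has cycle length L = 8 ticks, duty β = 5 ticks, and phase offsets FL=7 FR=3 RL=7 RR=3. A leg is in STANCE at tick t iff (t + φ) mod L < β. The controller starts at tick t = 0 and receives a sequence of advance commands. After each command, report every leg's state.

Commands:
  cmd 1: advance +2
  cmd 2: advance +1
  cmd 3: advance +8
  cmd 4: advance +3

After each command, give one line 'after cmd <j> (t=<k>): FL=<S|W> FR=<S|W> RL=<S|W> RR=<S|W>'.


start t=0: FL=W FR=S RL=W RR=S
cmd 1: advance +2 → t=2, phase=(1,5,1,5) → FL=S FR=W RL=S RR=W
cmd 2: advance +1 → t=3, phase=(2,6,2,6) → FL=S FR=W RL=S RR=W
cmd 3: advance +8 → t=11, phase=(2,6,2,6) → FL=S FR=W RL=S RR=W
cmd 4: advance +3 → t=14, phase=(5,1,5,1) → FL=W FR=S RL=W RR=S

after cmd 1 (t=2): FL=S FR=W RL=S RR=W
after cmd 2 (t=3): FL=S FR=W RL=S RR=W
after cmd 3 (t=11): FL=S FR=W RL=S RR=W
after cmd 4 (t=14): FL=W FR=S RL=W RR=S


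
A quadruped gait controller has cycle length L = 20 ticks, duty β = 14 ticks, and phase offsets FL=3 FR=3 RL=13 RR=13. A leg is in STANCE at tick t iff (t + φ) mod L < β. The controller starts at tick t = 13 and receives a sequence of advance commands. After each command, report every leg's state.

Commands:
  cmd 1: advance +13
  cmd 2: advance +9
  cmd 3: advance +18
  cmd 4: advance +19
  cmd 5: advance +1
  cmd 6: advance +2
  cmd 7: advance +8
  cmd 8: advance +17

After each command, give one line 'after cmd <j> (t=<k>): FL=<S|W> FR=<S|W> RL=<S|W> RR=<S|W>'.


after cmd 1 (t=26): FL=S FR=S RL=W RR=W
after cmd 2 (t=35): FL=W FR=W RL=S RR=S
after cmd 3 (t=53): FL=W FR=W RL=S RR=S
after cmd 4 (t=72): FL=W FR=W RL=S RR=S
after cmd 5 (t=73): FL=W FR=W RL=S RR=S
after cmd 6 (t=75): FL=W FR=W RL=S RR=S
after cmd 7 (t=83): FL=S FR=S RL=W RR=W
after cmd 8 (t=100): FL=S FR=S RL=S RR=S

start t=13: FL=W FR=W RL=S RR=S
cmd 1: advance +13 → t=26, phase=(9,9,19,19) → FL=S FR=S RL=W RR=W
cmd 2: advance +9 → t=35, phase=(18,18,8,8) → FL=W FR=W RL=S RR=S
cmd 3: advance +18 → t=53, phase=(16,16,6,6) → FL=W FR=W RL=S RR=S
cmd 4: advance +19 → t=72, phase=(15,15,5,5) → FL=W FR=W RL=S RR=S
cmd 5: advance +1 → t=73, phase=(16,16,6,6) → FL=W FR=W RL=S RR=S
cmd 6: advance +2 → t=75, phase=(18,18,8,8) → FL=W FR=W RL=S RR=S
cmd 7: advance +8 → t=83, phase=(6,6,16,16) → FL=S FR=S RL=W RR=W
cmd 8: advance +17 → t=100, phase=(3,3,13,13) → FL=S FR=S RL=S RR=S


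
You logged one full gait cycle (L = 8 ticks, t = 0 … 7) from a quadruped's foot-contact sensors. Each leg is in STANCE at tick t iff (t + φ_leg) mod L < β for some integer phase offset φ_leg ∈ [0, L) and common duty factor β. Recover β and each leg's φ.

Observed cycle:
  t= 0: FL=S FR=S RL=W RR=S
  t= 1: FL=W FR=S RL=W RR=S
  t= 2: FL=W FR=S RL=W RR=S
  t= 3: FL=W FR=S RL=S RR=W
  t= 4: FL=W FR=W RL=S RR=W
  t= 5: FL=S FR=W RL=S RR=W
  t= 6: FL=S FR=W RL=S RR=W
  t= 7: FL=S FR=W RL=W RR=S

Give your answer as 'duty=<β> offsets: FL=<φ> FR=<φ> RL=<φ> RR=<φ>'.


duty β = stance ticks per leg = 4
FL: stance ticks = 4; W→S at t=5 → φ=3
FR: stance ticks = 4; W→S at t=0 → φ=0
RL: stance ticks = 4; W→S at t=3 → φ=5
RR: stance ticks = 4; W→S at t=7 → φ=1

duty=4 offsets: FL=3 FR=0 RL=5 RR=1


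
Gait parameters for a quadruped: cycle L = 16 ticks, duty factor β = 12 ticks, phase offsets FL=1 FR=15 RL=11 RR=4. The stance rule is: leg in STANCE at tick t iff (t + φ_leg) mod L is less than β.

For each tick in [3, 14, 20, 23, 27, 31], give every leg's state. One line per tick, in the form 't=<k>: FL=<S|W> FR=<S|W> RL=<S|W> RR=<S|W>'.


t=3: FL=S FR=S RL=W RR=S
t=14: FL=W FR=W RL=S RR=S
t=20: FL=S FR=S RL=W RR=S
t=23: FL=S FR=S RL=S RR=S
t=27: FL=W FR=S RL=S RR=W
t=31: FL=S FR=W RL=S RR=S

t=3: phase=(4,2,14,7) vs β=12 → FL=S FR=S RL=W RR=S
t=14: phase=(15,13,9,2) vs β=12 → FL=W FR=W RL=S RR=S
t=20: phase=(5,3,15,8) vs β=12 → FL=S FR=S RL=W RR=S
t=23: phase=(8,6,2,11) vs β=12 → FL=S FR=S RL=S RR=S
t=27: phase=(12,10,6,15) vs β=12 → FL=W FR=S RL=S RR=W
t=31: phase=(0,14,10,3) vs β=12 → FL=S FR=W RL=S RR=S


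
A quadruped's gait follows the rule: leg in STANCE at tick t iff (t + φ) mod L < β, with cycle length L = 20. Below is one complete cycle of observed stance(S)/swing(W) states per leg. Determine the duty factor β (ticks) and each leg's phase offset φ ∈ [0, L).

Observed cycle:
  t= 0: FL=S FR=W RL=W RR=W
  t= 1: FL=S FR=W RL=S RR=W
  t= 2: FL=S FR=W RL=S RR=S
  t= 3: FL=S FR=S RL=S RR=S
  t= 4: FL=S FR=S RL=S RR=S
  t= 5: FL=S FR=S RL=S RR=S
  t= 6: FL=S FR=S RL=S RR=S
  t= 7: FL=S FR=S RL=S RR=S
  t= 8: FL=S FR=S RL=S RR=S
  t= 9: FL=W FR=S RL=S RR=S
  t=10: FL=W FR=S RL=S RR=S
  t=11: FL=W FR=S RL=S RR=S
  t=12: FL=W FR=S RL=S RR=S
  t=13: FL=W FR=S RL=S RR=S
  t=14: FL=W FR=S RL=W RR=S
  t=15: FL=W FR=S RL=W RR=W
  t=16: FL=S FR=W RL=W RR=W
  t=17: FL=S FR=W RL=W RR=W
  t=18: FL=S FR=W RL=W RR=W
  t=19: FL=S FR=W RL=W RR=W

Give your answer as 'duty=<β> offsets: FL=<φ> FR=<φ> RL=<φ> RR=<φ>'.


duty=13 offsets: FL=4 FR=17 RL=19 RR=18

duty β = stance ticks per leg = 13
FL: stance ticks = 13; W→S at t=16 → φ=4
FR: stance ticks = 13; W→S at t=3 → φ=17
RL: stance ticks = 13; W→S at t=1 → φ=19
RR: stance ticks = 13; W→S at t=2 → φ=18


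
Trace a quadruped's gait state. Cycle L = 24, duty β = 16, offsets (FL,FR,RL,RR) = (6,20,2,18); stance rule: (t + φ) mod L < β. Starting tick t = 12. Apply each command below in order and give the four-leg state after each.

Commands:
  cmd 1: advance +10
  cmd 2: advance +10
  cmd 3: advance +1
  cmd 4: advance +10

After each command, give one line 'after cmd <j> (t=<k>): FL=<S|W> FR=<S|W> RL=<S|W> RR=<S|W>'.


after cmd 1 (t=22): FL=S FR=W RL=S RR=W
after cmd 2 (t=32): FL=S FR=S RL=S RR=S
after cmd 3 (t=33): FL=S FR=S RL=S RR=S
after cmd 4 (t=43): FL=S FR=S RL=W RR=S

start t=12: FL=W FR=S RL=S RR=S
cmd 1: advance +10 → t=22, phase=(4,18,0,16) → FL=S FR=W RL=S RR=W
cmd 2: advance +10 → t=32, phase=(14,4,10,2) → FL=S FR=S RL=S RR=S
cmd 3: advance +1 → t=33, phase=(15,5,11,3) → FL=S FR=S RL=S RR=S
cmd 4: advance +10 → t=43, phase=(1,15,21,13) → FL=S FR=S RL=W RR=S


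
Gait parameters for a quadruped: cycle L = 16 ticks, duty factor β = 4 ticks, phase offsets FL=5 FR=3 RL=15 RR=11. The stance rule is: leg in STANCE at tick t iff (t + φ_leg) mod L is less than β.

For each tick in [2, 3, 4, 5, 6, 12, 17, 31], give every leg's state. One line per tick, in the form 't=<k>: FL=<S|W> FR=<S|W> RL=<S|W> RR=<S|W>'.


t=2: FL=W FR=W RL=S RR=W
t=3: FL=W FR=W RL=S RR=W
t=4: FL=W FR=W RL=S RR=W
t=5: FL=W FR=W RL=W RR=S
t=6: FL=W FR=W RL=W RR=S
t=12: FL=S FR=W RL=W RR=W
t=17: FL=W FR=W RL=S RR=W
t=31: FL=W FR=S RL=W RR=W

t=2: phase=(7,5,1,13) vs β=4 → FL=W FR=W RL=S RR=W
t=3: phase=(8,6,2,14) vs β=4 → FL=W FR=W RL=S RR=W
t=4: phase=(9,7,3,15) vs β=4 → FL=W FR=W RL=S RR=W
t=5: phase=(10,8,4,0) vs β=4 → FL=W FR=W RL=W RR=S
t=6: phase=(11,9,5,1) vs β=4 → FL=W FR=W RL=W RR=S
t=12: phase=(1,15,11,7) vs β=4 → FL=S FR=W RL=W RR=W
t=17: phase=(6,4,0,12) vs β=4 → FL=W FR=W RL=S RR=W
t=31: phase=(4,2,14,10) vs β=4 → FL=W FR=S RL=W RR=W


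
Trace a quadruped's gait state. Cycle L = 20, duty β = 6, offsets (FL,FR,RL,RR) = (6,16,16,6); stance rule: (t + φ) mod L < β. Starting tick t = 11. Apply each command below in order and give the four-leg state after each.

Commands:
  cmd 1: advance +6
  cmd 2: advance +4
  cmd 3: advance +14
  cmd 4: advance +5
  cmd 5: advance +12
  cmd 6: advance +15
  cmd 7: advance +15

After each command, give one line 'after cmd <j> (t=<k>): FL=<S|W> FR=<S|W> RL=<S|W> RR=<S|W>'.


after cmd 1 (t=17): FL=S FR=W RL=W RR=S
after cmd 2 (t=21): FL=W FR=W RL=W RR=W
after cmd 3 (t=35): FL=S FR=W RL=W RR=S
after cmd 4 (t=40): FL=W FR=W RL=W RR=W
after cmd 5 (t=52): FL=W FR=W RL=W RR=W
after cmd 6 (t=67): FL=W FR=S RL=S RR=W
after cmd 7 (t=82): FL=W FR=W RL=W RR=W

start t=11: FL=W FR=W RL=W RR=W
cmd 1: advance +6 → t=17, phase=(3,13,13,3) → FL=S FR=W RL=W RR=S
cmd 2: advance +4 → t=21, phase=(7,17,17,7) → FL=W FR=W RL=W RR=W
cmd 3: advance +14 → t=35, phase=(1,11,11,1) → FL=S FR=W RL=W RR=S
cmd 4: advance +5 → t=40, phase=(6,16,16,6) → FL=W FR=W RL=W RR=W
cmd 5: advance +12 → t=52, phase=(18,8,8,18) → FL=W FR=W RL=W RR=W
cmd 6: advance +15 → t=67, phase=(13,3,3,13) → FL=W FR=S RL=S RR=W
cmd 7: advance +15 → t=82, phase=(8,18,18,8) → FL=W FR=W RL=W RR=W


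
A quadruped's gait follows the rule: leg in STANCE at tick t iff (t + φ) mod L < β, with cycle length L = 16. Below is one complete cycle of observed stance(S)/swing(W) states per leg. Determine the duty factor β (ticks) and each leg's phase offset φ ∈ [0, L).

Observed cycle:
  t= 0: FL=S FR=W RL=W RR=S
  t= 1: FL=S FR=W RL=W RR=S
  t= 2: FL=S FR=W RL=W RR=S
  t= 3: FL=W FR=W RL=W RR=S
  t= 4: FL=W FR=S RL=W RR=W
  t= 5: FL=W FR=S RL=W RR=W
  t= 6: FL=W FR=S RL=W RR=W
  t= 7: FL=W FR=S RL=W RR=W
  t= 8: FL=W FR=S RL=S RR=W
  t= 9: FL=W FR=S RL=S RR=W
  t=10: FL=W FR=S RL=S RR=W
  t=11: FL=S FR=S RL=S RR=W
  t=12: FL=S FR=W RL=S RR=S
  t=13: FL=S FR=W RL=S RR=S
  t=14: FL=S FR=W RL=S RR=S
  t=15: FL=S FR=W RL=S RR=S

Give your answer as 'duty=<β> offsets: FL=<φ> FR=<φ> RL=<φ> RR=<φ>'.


duty=8 offsets: FL=5 FR=12 RL=8 RR=4

duty β = stance ticks per leg = 8
FL: stance ticks = 8; W→S at t=11 → φ=5
FR: stance ticks = 8; W→S at t=4 → φ=12
RL: stance ticks = 8; W→S at t=8 → φ=8
RR: stance ticks = 8; W→S at t=12 → φ=4


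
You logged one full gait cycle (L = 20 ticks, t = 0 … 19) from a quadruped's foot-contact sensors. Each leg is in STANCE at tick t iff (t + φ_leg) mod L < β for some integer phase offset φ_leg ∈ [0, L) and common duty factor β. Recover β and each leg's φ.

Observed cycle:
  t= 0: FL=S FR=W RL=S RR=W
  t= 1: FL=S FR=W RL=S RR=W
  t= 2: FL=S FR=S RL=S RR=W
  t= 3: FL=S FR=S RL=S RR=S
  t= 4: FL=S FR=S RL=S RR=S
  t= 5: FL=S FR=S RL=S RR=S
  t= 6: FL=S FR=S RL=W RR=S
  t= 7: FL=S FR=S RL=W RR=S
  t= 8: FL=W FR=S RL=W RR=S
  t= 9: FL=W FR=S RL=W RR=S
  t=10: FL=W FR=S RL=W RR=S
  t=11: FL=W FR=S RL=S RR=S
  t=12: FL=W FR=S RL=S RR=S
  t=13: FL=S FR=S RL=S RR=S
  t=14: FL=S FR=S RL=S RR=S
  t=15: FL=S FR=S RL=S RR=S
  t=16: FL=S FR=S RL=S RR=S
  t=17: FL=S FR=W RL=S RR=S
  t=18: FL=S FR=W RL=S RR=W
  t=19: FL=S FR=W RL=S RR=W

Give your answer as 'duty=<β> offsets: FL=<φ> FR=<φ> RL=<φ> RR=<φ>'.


duty β = stance ticks per leg = 15
FL: stance ticks = 15; W→S at t=13 → φ=7
FR: stance ticks = 15; W→S at t=2 → φ=18
RL: stance ticks = 15; W→S at t=11 → φ=9
RR: stance ticks = 15; W→S at t=3 → φ=17

duty=15 offsets: FL=7 FR=18 RL=9 RR=17


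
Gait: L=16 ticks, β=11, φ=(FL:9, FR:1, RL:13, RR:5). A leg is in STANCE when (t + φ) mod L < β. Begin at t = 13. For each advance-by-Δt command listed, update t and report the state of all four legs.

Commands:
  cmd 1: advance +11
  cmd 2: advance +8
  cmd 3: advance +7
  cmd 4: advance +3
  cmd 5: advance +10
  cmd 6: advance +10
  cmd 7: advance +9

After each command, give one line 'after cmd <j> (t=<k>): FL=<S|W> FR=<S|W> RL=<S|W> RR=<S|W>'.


start t=13: FL=S FR=W RL=S RR=S
cmd 1: advance +11 → t=24, phase=(1,9,5,13) → FL=S FR=S RL=S RR=W
cmd 2: advance +8 → t=32, phase=(9,1,13,5) → FL=S FR=S RL=W RR=S
cmd 3: advance +7 → t=39, phase=(0,8,4,12) → FL=S FR=S RL=S RR=W
cmd 4: advance +3 → t=42, phase=(3,11,7,15) → FL=S FR=W RL=S RR=W
cmd 5: advance +10 → t=52, phase=(13,5,1,9) → FL=W FR=S RL=S RR=S
cmd 6: advance +10 → t=62, phase=(7,15,11,3) → FL=S FR=W RL=W RR=S
cmd 7: advance +9 → t=71, phase=(0,8,4,12) → FL=S FR=S RL=S RR=W

after cmd 1 (t=24): FL=S FR=S RL=S RR=W
after cmd 2 (t=32): FL=S FR=S RL=W RR=S
after cmd 3 (t=39): FL=S FR=S RL=S RR=W
after cmd 4 (t=42): FL=S FR=W RL=S RR=W
after cmd 5 (t=52): FL=W FR=S RL=S RR=S
after cmd 6 (t=62): FL=S FR=W RL=W RR=S
after cmd 7 (t=71): FL=S FR=S RL=S RR=W


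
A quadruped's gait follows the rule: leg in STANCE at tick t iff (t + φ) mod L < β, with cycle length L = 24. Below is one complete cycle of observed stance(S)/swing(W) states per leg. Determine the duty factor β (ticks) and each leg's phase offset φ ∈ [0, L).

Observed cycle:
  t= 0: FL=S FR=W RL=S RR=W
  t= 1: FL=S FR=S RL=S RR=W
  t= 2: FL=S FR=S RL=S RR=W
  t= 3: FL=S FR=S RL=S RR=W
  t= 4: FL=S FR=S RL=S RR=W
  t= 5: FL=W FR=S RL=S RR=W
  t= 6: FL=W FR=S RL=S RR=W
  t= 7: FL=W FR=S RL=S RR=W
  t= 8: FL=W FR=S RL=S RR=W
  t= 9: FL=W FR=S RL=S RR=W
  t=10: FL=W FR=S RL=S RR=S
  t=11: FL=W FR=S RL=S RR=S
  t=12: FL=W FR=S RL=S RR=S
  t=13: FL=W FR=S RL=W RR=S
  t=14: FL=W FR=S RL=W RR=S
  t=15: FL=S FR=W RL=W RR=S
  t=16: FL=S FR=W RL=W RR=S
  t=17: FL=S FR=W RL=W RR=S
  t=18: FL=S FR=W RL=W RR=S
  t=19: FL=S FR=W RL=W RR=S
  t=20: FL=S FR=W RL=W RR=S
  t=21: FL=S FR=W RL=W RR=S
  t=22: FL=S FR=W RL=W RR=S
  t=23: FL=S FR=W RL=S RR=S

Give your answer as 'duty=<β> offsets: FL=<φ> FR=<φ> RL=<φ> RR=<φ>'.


duty β = stance ticks per leg = 14
FL: stance ticks = 14; W→S at t=15 → φ=9
FR: stance ticks = 14; W→S at t=1 → φ=23
RL: stance ticks = 14; W→S at t=23 → φ=1
RR: stance ticks = 14; W→S at t=10 → φ=14

duty=14 offsets: FL=9 FR=23 RL=1 RR=14


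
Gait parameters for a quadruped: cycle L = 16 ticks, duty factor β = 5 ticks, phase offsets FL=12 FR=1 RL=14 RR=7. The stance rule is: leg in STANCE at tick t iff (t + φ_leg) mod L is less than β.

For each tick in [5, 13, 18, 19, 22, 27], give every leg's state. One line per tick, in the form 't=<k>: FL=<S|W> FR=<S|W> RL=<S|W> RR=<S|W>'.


t=5: FL=S FR=W RL=S RR=W
t=13: FL=W FR=W RL=W RR=S
t=18: FL=W FR=S RL=S RR=W
t=19: FL=W FR=S RL=S RR=W
t=22: FL=S FR=W RL=S RR=W
t=27: FL=W FR=W RL=W RR=S

t=5: phase=(1,6,3,12) vs β=5 → FL=S FR=W RL=S RR=W
t=13: phase=(9,14,11,4) vs β=5 → FL=W FR=W RL=W RR=S
t=18: phase=(14,3,0,9) vs β=5 → FL=W FR=S RL=S RR=W
t=19: phase=(15,4,1,10) vs β=5 → FL=W FR=S RL=S RR=W
t=22: phase=(2,7,4,13) vs β=5 → FL=S FR=W RL=S RR=W
t=27: phase=(7,12,9,2) vs β=5 → FL=W FR=W RL=W RR=S


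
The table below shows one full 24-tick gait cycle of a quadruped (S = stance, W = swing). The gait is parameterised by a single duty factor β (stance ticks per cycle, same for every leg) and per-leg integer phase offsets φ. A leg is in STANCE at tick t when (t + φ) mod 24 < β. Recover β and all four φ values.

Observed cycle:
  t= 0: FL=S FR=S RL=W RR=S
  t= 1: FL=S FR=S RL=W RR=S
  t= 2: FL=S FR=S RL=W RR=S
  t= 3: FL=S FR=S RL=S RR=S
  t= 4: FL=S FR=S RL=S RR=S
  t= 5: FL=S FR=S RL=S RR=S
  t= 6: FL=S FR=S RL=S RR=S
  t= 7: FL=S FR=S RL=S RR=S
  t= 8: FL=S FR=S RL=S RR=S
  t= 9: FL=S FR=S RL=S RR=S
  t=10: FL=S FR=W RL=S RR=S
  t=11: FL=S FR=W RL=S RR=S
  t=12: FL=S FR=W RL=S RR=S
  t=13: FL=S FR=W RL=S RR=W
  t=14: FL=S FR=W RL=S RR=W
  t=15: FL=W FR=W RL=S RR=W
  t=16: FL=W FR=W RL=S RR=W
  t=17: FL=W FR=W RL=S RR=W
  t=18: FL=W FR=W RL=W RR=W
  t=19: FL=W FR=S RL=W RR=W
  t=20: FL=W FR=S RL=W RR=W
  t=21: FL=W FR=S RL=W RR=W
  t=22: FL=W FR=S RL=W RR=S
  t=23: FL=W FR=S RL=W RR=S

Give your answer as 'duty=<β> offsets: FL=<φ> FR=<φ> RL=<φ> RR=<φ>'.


duty=15 offsets: FL=0 FR=5 RL=21 RR=2

duty β = stance ticks per leg = 15
FL: stance ticks = 15; W→S at t=0 → φ=0
FR: stance ticks = 15; W→S at t=19 → φ=5
RL: stance ticks = 15; W→S at t=3 → φ=21
RR: stance ticks = 15; W→S at t=22 → φ=2


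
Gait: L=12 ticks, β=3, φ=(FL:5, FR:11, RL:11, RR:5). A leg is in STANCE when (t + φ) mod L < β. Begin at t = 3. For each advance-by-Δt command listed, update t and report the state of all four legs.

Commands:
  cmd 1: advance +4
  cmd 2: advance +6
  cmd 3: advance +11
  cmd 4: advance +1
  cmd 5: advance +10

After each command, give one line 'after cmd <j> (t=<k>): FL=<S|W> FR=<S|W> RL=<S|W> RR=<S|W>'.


after cmd 1 (t=7): FL=S FR=W RL=W RR=S
after cmd 2 (t=13): FL=W FR=S RL=S RR=W
after cmd 3 (t=24): FL=W FR=W RL=W RR=W
after cmd 4 (t=25): FL=W FR=S RL=S RR=W
after cmd 5 (t=35): FL=W FR=W RL=W RR=W

start t=3: FL=W FR=S RL=S RR=W
cmd 1: advance +4 → t=7, phase=(0,6,6,0) → FL=S FR=W RL=W RR=S
cmd 2: advance +6 → t=13, phase=(6,0,0,6) → FL=W FR=S RL=S RR=W
cmd 3: advance +11 → t=24, phase=(5,11,11,5) → FL=W FR=W RL=W RR=W
cmd 4: advance +1 → t=25, phase=(6,0,0,6) → FL=W FR=S RL=S RR=W
cmd 5: advance +10 → t=35, phase=(4,10,10,4) → FL=W FR=W RL=W RR=W


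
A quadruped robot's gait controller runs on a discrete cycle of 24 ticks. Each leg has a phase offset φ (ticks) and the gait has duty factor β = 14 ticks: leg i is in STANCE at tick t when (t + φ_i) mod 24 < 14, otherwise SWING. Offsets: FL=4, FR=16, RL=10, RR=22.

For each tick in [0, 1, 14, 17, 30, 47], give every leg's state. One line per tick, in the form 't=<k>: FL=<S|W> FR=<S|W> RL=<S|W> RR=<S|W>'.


t=0: FL=S FR=W RL=S RR=W
t=1: FL=S FR=W RL=S RR=W
t=14: FL=W FR=S RL=S RR=S
t=17: FL=W FR=S RL=S RR=W
t=30: FL=S FR=W RL=W RR=S
t=47: FL=S FR=W RL=S RR=W

t=0: phase=(4,16,10,22) vs β=14 → FL=S FR=W RL=S RR=W
t=1: phase=(5,17,11,23) vs β=14 → FL=S FR=W RL=S RR=W
t=14: phase=(18,6,0,12) vs β=14 → FL=W FR=S RL=S RR=S
t=17: phase=(21,9,3,15) vs β=14 → FL=W FR=S RL=S RR=W
t=30: phase=(10,22,16,4) vs β=14 → FL=S FR=W RL=W RR=S
t=47: phase=(3,15,9,21) vs β=14 → FL=S FR=W RL=S RR=W


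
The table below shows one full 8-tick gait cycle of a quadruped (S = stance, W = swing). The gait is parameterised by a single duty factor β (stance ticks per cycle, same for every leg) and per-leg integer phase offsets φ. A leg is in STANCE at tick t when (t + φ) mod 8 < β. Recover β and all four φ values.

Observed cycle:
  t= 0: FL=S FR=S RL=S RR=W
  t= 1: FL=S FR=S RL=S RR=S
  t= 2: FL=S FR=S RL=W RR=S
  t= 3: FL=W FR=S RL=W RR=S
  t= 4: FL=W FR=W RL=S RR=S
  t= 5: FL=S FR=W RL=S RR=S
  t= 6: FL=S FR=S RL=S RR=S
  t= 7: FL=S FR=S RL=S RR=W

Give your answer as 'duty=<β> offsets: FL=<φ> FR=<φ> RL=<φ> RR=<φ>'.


duty β = stance ticks per leg = 6
FL: stance ticks = 6; W→S at t=5 → φ=3
FR: stance ticks = 6; W→S at t=6 → φ=2
RL: stance ticks = 6; W→S at t=4 → φ=4
RR: stance ticks = 6; W→S at t=1 → φ=7

duty=6 offsets: FL=3 FR=2 RL=4 RR=7


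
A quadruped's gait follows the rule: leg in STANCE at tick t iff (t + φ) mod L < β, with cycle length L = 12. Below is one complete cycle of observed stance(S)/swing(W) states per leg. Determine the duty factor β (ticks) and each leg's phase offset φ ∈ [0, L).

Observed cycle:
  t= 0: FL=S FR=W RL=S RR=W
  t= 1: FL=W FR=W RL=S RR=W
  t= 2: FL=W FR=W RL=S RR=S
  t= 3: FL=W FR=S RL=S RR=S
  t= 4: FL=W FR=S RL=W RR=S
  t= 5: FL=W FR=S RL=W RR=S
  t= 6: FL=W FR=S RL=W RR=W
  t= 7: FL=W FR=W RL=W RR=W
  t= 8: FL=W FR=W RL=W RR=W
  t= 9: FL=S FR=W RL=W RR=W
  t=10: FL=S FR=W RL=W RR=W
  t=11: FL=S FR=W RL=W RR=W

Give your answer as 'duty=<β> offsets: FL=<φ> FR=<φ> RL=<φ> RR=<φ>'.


duty β = stance ticks per leg = 4
FL: stance ticks = 4; W→S at t=9 → φ=3
FR: stance ticks = 4; W→S at t=3 → φ=9
RL: stance ticks = 4; W→S at t=0 → φ=0
RR: stance ticks = 4; W→S at t=2 → φ=10

duty=4 offsets: FL=3 FR=9 RL=0 RR=10


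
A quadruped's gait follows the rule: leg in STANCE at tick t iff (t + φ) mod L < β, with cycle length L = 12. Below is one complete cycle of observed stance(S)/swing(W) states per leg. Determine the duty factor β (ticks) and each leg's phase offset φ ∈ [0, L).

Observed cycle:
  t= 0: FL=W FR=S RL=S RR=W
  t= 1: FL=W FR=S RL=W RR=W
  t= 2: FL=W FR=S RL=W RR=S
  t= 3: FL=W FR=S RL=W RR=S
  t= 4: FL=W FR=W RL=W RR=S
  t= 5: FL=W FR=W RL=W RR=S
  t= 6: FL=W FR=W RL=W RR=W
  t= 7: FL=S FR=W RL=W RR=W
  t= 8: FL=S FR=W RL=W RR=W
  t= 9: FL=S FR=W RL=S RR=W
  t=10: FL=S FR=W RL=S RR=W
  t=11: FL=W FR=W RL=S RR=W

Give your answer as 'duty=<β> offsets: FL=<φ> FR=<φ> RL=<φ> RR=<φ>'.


duty=4 offsets: FL=5 FR=0 RL=3 RR=10

duty β = stance ticks per leg = 4
FL: stance ticks = 4; W→S at t=7 → φ=5
FR: stance ticks = 4; W→S at t=0 → φ=0
RL: stance ticks = 4; W→S at t=9 → φ=3
RR: stance ticks = 4; W→S at t=2 → φ=10


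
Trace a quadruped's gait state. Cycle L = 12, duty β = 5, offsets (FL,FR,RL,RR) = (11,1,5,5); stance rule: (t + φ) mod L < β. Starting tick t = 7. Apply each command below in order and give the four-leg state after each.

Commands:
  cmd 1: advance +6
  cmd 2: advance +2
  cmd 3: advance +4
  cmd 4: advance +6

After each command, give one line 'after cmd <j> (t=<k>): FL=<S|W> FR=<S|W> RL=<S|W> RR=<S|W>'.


start t=7: FL=W FR=W RL=S RR=S
cmd 1: advance +6 → t=13, phase=(0,2,6,6) → FL=S FR=S RL=W RR=W
cmd 2: advance +2 → t=15, phase=(2,4,8,8) → FL=S FR=S RL=W RR=W
cmd 3: advance +4 → t=19, phase=(6,8,0,0) → FL=W FR=W RL=S RR=S
cmd 4: advance +6 → t=25, phase=(0,2,6,6) → FL=S FR=S RL=W RR=W

after cmd 1 (t=13): FL=S FR=S RL=W RR=W
after cmd 2 (t=15): FL=S FR=S RL=W RR=W
after cmd 3 (t=19): FL=W FR=W RL=S RR=S
after cmd 4 (t=25): FL=S FR=S RL=W RR=W
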